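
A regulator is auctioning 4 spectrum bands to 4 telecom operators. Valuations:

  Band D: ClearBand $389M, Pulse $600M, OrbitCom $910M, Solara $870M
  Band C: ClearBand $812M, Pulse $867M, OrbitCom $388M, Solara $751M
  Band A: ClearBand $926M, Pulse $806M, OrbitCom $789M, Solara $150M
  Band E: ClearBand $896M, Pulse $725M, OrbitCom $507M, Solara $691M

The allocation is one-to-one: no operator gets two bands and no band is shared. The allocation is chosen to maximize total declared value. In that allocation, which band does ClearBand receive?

Optimal: ClearBand→Band E ($896M), Pulse→Band C ($867M), OrbitCom→Band A ($789M), Solara→Band D ($870M) — total 896+867+789+870 = $3422M.
Next-best assignment: ClearBand→Band A, Pulse→Band C, OrbitCom→Band D, Solara→Band E = $3394M.
ClearBand's own top band is Band A ($926M), but forcing ClearBand→Band A and reassigning the rest optimally gives only $3394M — worse by 28.

ClearBand receives Band E.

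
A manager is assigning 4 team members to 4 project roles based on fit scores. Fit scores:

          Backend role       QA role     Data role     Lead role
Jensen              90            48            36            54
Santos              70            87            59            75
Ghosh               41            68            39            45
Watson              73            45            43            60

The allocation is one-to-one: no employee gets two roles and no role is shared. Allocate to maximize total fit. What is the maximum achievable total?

Optimal: Jensen→Backend role (90 pts), Santos→Data role (59 pts), Ghosh→QA role (68 pts), Watson→Lead role (60 pts) — total 90+59+68+60 = 277 pts.
Max-entry greedy (repeatedly take the single best remaining cell) gives 276 pts, worse by 1.
Next-best assignment: Jensen→Backend role, Santos→QA role, Ghosh→Data role, Watson→Lead role = 276 pts.
Swapping Jensen↔Watson (Jensen→Lead role 54 pts, Watson→Backend role 73 pts) loses 23.

Max total: 277 pts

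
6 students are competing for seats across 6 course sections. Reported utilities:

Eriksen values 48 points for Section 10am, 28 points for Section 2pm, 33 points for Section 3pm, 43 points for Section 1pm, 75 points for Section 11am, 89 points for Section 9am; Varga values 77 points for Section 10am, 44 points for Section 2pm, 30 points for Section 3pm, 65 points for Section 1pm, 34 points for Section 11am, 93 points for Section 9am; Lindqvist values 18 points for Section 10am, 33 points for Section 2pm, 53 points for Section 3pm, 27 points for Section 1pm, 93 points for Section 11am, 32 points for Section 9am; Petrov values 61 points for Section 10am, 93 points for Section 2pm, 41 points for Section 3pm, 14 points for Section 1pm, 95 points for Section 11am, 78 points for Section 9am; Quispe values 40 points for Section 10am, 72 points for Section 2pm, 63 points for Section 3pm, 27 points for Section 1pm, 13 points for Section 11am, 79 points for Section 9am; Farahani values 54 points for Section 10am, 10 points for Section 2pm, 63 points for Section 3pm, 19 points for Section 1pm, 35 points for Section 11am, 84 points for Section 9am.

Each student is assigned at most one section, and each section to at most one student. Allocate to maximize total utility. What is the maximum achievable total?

Treat this as an assignment problem: match each student to one section.
Optimal: Eriksen→Section 9am (89 points), Varga→Section 1pm (65 points), Lindqvist→Section 11am (93 points), Petrov→Section 2pm (93 points), Quispe→Section 3pm (63 points), Farahani→Section 10am (54 points) — total 89+65+93+93+63+54 = 457 points.
Row-greedy (each student in turn takes its best remaining section) gives 434 points, worse by 23.
No other one-to-one assignment exceeds 457 points.

Maximum total: 457 points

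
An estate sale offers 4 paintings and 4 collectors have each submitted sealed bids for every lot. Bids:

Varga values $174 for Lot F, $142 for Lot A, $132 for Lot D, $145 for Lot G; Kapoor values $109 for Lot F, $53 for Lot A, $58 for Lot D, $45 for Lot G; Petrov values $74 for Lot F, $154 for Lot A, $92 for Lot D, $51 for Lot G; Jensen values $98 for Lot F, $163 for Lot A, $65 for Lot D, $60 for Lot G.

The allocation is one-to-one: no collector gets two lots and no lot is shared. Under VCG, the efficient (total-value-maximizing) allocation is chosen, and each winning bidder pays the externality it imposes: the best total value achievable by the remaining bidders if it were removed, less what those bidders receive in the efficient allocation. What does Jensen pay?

Jensen pays $62.

Efficient allocation: Varga→Lot G ($145), Kapoor→Lot F ($109), Petrov→Lot D ($92), Jensen→Lot A ($163); total welfare W = $509.
Jensen receives Lot A at value $163, so the others get W − 163 = $346.
Without Jensen: best allocation of the remaining 3 bidders over all 4 lots is Varga→Lot G ($145), Kapoor→Lot F ($109), Petrov→Lot A ($154), total $408.
VCG payment = (others' best without Jensen) − (others' welfare with Jensen) = 408 − 346 = $62.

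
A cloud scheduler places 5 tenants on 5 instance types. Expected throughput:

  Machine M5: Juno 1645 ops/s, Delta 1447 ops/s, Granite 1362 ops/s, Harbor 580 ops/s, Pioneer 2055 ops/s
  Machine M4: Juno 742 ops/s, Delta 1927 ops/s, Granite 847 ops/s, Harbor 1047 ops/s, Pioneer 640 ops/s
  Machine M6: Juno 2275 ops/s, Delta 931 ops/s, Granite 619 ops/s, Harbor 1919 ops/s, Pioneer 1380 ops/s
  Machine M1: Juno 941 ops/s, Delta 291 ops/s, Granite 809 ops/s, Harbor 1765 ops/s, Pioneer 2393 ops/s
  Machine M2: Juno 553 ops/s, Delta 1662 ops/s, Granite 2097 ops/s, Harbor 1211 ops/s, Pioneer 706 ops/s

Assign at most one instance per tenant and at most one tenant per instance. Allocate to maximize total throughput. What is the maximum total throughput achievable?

Max total: 10119 ops/s

Optimal: Juno→Machine M6 (2275 ops/s), Delta→Machine M4 (1927 ops/s), Granite→Machine M2 (2097 ops/s), Harbor→Machine M1 (1765 ops/s), Pioneer→Machine M5 (2055 ops/s) — total 2275+1927+2097+1765+2055 = 10119 ops/s.
Max-entry greedy (repeatedly take the single best remaining cell) gives 9272 ops/s, worse by 847.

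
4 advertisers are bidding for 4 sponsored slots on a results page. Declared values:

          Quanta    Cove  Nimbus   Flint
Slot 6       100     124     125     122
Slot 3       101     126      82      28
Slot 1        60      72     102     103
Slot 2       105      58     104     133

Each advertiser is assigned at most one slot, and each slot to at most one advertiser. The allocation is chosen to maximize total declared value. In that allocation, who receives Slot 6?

Quanta receives Slot 6.

Optimal: Quanta→Slot 6 ($100), Cove→Slot 3 ($126), Nimbus→Slot 1 ($102), Flint→Slot 2 ($133) — total 100+126+102+133 = $461.
Column-greedy (each slot in turn goes to its best remaining advertiser) gives $459, worse by 2.
No other one-to-one assignment exceeds $461.
Quanta's own top slot is Slot 2 ($105), but forcing Quanta→Slot 2 and reassigning the rest optimally gives only $459 — worse by 2.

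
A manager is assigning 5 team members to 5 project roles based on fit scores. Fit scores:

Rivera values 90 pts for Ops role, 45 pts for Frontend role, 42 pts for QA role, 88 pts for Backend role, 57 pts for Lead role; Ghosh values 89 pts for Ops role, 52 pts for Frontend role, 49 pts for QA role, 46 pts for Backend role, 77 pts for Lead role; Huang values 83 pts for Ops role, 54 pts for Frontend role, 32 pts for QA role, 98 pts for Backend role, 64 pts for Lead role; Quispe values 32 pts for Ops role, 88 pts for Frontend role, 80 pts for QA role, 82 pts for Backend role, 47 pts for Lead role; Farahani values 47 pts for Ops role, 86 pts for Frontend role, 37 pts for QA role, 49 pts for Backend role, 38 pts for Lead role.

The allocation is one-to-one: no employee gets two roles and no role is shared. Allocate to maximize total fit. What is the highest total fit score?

Maximum total: 431 pts

Optimal: Rivera→Ops role (90 pts), Ghosh→Lead role (77 pts), Huang→Backend role (98 pts), Quispe→QA role (80 pts), Farahani→Frontend role (86 pts) — total 90+77+98+80+86 = 431 pts.
Max-entry greedy (repeatedly take the single best remaining cell) gives 390 pts, worse by 41.
Next-best assignment: Rivera→Backend role, Ghosh→Lead role, Huang→Ops role, Quispe→QA role, Farahani→Frontend role = 414 pts.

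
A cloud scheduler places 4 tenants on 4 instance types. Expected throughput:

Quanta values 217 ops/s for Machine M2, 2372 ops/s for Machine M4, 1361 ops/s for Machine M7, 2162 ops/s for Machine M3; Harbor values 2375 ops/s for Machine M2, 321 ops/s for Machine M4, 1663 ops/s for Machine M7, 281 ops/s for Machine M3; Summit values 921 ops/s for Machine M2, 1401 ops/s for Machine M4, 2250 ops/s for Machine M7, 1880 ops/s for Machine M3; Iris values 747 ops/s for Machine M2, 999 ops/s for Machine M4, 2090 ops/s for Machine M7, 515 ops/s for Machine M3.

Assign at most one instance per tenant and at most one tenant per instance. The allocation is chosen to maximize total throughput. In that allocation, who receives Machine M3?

Optimal: Quanta→Machine M4 (2372 ops/s), Harbor→Machine M2 (2375 ops/s), Summit→Machine M3 (1880 ops/s), Iris→Machine M7 (2090 ops/s) — total 2372+2375+1880+2090 = 8717 ops/s.
Row-greedy (each tenant in turn takes its best remaining instance) gives 7512 ops/s, worse by 1205.
Next-best assignment: Quanta→Machine M3, Harbor→Machine M2, Summit→Machine M4, Iris→Machine M7 = 8028 ops/s.
Swapping Iris↔Quanta (Iris→Machine M4 999 ops/s, Quanta→Machine M7 1361 ops/s) loses 2102.
Every other assignment is strictly worse.
Summit's own top instance is Machine M7 (2250 ops/s), but forcing Summit→Machine M7 and reassigning the rest optimally gives only 7786 ops/s — worse by 931.

Summit receives Machine M3.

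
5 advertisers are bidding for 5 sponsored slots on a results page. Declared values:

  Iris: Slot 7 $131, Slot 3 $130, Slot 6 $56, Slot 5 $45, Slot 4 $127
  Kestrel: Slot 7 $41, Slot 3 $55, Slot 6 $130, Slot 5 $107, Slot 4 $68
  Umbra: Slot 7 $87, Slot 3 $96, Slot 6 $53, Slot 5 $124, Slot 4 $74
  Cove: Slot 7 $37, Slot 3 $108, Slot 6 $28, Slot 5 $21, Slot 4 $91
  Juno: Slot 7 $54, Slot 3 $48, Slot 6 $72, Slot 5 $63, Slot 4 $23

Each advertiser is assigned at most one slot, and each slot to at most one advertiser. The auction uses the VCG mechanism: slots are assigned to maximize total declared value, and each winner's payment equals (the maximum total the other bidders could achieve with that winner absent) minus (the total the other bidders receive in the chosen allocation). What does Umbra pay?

Umbra pays $13.

Efficient allocation: Iris→Slot 4 ($127), Kestrel→Slot 6 ($130), Umbra→Slot 5 ($124), Cove→Slot 3 ($108), Juno→Slot 7 ($54); total welfare W = $543.
Umbra receives Slot 5 at value $124, so the others get W − 124 = $419.
Without Umbra: best allocation of the remaining 4 bidders over all 5 slots is Iris→Slot 7 ($131), Kestrel→Slot 6 ($130), Cove→Slot 3 ($108), Juno→Slot 5 ($63), total $432.
VCG payment = (others' best without Umbra) − (others' welfare with Umbra) = 432 − 419 = $13.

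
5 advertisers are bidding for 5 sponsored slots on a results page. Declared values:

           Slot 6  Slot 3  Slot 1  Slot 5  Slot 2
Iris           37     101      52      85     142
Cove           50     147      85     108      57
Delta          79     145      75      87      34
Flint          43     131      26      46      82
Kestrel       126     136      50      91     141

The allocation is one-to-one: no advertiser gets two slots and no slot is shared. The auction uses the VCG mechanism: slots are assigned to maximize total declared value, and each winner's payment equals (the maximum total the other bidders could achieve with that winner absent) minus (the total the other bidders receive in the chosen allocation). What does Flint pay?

Flint pays $70.

Efficient allocation: Iris→Slot 2 ($142), Cove→Slot 5 ($108), Delta→Slot 1 ($75), Flint→Slot 3 ($131), Kestrel→Slot 6 ($126); total welfare W = $582.
Flint receives Slot 3 at value $131, so the others get W − 131 = $451.
Without Flint: best allocation of the remaining 4 bidders over all 5 slots is Iris→Slot 2 ($142), Cove→Slot 5 ($108), Delta→Slot 3 ($145), Kestrel→Slot 6 ($126), total $521.
VCG payment = (others' best without Flint) − (others' welfare with Flint) = 521 − 451 = $70.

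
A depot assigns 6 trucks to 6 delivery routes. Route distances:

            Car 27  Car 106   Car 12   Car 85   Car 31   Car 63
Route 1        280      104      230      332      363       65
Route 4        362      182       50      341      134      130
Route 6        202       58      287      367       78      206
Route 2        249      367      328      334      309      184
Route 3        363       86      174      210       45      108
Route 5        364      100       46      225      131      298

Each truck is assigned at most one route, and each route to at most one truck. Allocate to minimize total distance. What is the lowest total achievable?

Treat this as an assignment problem: match each truck to one route.
Optimal: Car 27→Route 2 (249 km), Car 106→Route 6 (58 km), Car 12→Route 4 (50 km), Car 85→Route 5 (225 km), Car 31→Route 3 (45 km), Car 63→Route 1 (65 km) — total 249+58+50+225+45+65 = 692 km.
Row-greedy (each truck in turn takes its cheapest remaining route) gives 984 km, worse by 292.
Every other assignment is strictly worse.

Min total: 692 km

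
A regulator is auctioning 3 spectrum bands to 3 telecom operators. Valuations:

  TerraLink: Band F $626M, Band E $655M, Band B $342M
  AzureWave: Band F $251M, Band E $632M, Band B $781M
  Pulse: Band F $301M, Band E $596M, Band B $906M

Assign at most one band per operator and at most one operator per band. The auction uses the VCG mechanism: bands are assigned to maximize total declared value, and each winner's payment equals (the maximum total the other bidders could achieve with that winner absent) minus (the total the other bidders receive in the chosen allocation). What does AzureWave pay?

AzureWave pays $29M.

Efficient allocation: TerraLink→Band F ($626M), AzureWave→Band E ($632M), Pulse→Band B ($906M); total welfare W = $2164M.
AzureWave receives Band E at value $632M, so the others get W − 632 = $1532M.
Without AzureWave: best allocation of the remaining 2 bidders over all 3 bands is TerraLink→Band E ($655M), Pulse→Band B ($906M), total $1561M.
VCG payment = (others' best without AzureWave) − (others' welfare with AzureWave) = 1561 − 1532 = $29M.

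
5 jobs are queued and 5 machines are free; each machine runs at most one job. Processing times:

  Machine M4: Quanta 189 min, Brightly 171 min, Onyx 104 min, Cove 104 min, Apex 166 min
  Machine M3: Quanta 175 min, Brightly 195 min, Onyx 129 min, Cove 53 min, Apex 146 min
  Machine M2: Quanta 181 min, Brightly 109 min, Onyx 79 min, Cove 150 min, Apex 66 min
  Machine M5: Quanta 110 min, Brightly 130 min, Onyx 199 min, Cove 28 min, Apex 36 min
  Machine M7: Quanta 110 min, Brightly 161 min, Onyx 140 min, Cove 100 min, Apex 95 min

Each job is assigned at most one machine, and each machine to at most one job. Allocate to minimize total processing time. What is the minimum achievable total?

This is the linear assignment problem.
Optimal: Quanta→Machine M7 (110 min), Brightly→Machine M2 (109 min), Onyx→Machine M4 (104 min), Cove→Machine M3 (53 min), Apex→Machine M5 (36 min) — total 110+109+104+53+36 = 412 min.
Min-entry greedy (repeatedly take the single cheapest remaining cell) gives 503 min, worse by 91.
Checked against all permutations: 412 min is optimal.

Min total: 412 min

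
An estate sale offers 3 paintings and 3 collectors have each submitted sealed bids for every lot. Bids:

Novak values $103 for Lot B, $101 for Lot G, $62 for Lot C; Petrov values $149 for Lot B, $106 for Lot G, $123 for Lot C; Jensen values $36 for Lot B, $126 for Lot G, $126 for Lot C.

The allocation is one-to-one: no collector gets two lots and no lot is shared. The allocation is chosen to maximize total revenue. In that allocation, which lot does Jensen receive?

Jensen receives Lot C.

Treat this as an assignment problem: match each collector to one lot.
Optimal: Novak→Lot G ($101), Petrov→Lot B ($149), Jensen→Lot C ($126) — total 101+149+126 = $376.
Max-entry greedy (repeatedly take the single best remaining cell) gives $337, worse by 39.
Swapping Novak↔Jensen (Novak→Lot C $62, Jensen→Lot G $126) loses 39.
Checked against all permutations: $376 is optimal.
Jensen's own top lot is Lot G ($126), but forcing Jensen→Lot G and reassigning the rest optimally gives only $352 — worse by 24.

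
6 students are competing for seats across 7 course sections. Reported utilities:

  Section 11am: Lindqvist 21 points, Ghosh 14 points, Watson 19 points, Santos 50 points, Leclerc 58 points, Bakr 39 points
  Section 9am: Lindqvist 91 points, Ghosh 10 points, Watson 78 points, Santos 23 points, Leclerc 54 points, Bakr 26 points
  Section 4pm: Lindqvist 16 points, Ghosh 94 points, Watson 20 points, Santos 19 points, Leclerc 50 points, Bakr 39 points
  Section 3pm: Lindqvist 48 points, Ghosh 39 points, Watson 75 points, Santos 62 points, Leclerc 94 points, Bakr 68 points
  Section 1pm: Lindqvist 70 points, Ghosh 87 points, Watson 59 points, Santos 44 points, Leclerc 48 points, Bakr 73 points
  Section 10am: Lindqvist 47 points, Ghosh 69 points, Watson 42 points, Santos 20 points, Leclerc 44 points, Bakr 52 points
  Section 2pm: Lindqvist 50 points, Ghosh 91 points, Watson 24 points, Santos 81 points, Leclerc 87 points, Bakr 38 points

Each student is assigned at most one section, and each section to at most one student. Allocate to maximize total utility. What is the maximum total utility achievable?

Max total: 475 points

Treat this as an assignment problem: match each student to one section.
Optimal: Lindqvist→Section 9am (91 points), Ghosh→Section 4pm (94 points), Watson→Section 10am (42 points), Santos→Section 2pm (81 points), Leclerc→Section 3pm (94 points), Bakr→Section 1pm (73 points) — total 91+94+42+81+94+73 = 475 points.
Row-greedy (each student in turn takes its best remaining section) gives 472 points, worse by 3.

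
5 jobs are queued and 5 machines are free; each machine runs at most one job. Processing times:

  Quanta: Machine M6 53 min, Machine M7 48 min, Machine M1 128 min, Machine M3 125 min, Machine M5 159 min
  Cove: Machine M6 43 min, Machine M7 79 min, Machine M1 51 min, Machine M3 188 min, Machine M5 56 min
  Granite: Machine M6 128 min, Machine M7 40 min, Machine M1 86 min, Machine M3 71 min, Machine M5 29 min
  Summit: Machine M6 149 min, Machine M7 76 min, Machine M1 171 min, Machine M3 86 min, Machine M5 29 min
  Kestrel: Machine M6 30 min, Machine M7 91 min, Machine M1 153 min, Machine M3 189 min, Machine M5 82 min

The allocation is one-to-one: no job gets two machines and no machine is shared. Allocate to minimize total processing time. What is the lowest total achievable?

This is a one-to-one assignment (minimum-cost bipartite matching).
Optimal: Quanta→Machine M7 (48 min), Cove→Machine M1 (51 min), Granite→Machine M3 (71 min), Summit→Machine M5 (29 min), Kestrel→Machine M6 (30 min) — total 48+51+71+29+30 = 229 min.
Min-entry greedy (repeatedly take the single cheapest remaining cell) gives 244 min, worse by 15.
Swapping Cove↔Granite (Cove→Machine M3 188 min, Granite→Machine M1 86 min) adds 152.
Every other assignment is strictly worse.

Minimum total: 229 min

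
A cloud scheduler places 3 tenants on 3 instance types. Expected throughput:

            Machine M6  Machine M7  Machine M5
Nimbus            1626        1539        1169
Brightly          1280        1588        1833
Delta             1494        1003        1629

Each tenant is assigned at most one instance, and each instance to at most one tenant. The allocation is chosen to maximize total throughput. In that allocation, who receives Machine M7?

Nimbus receives Machine M7.

Optimal: Nimbus→Machine M7 (1539 ops/s), Brightly→Machine M5 (1833 ops/s), Delta→Machine M6 (1494 ops/s) — total 1539+1833+1494 = 4866 ops/s.
Column-greedy (each instance in turn goes to its best remaining tenant) gives 4843 ops/s, worse by 23.
Swapping Brightly↔Nimbus (Brightly→Machine M7 1588 ops/s, Nimbus→Machine M5 1169 ops/s) loses 615.
Nimbus's own top instance is Machine M6 (1626 ops/s), but forcing Nimbus→Machine M6 and reassigning the rest optimally gives only 4843 ops/s — worse by 23.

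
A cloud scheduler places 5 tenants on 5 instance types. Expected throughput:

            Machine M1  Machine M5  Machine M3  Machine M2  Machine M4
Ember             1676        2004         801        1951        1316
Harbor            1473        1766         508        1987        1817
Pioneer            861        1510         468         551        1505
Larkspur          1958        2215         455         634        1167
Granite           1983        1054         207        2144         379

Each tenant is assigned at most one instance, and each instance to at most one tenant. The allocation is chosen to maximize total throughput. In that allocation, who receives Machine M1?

Granite receives Machine M1.

This is the linear assignment problem.
Optimal: Ember→Machine M3 (801 ops/s), Harbor→Machine M2 (1987 ops/s), Pioneer→Machine M4 (1505 ops/s), Larkspur→Machine M5 (2215 ops/s), Granite→Machine M1 (1983 ops/s) — total 801+1987+1505+2215+1983 = 8491 ops/s.
Max-entry greedy (repeatedly take the single best remaining cell) gives 8320 ops/s, worse by 171.
Swapping Larkspur↔Ember (Larkspur→Machine M3 455 ops/s, Ember→Machine M5 2004 ops/s) loses 557.
No other one-to-one assignment exceeds 8491 ops/s.
Granite's own top instance is Machine M2 (2144 ops/s), but forcing Granite→Machine M2 and reassigning the rest optimally gives only 8391 ops/s — worse by 100.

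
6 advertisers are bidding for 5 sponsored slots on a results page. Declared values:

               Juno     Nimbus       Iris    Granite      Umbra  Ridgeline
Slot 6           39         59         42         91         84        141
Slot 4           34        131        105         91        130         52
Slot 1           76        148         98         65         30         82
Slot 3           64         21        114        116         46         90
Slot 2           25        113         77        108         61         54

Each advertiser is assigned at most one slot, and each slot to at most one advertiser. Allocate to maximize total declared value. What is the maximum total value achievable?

Optimal: Ridgeline→Slot 6 ($141), Umbra→Slot 4 ($130), Nimbus→Slot 1 ($148), Iris→Slot 3 ($114), Granite→Slot 2 ($108) — total 141+130+148+114+108 = $641.
Column-greedy (each slot in turn goes to its best remaining advertiser) gives $547, worse by 94.
Swapping Ridgeline↔Umbra (Ridgeline→Slot 4 $52, Umbra→Slot 6 $84) loses 135.

Max total: $641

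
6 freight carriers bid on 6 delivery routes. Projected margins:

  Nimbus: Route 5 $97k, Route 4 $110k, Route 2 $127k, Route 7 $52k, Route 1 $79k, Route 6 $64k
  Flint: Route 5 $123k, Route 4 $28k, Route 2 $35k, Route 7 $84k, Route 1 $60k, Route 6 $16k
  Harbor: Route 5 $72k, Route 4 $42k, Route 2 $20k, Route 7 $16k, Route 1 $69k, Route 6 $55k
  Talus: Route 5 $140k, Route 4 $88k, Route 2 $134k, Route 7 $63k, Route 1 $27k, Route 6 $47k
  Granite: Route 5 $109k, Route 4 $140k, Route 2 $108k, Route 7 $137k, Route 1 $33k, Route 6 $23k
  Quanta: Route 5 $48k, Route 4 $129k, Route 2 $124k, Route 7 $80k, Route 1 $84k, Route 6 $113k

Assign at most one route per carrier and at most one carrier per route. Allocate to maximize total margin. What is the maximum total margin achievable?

Maximum total: $686k

Optimal: Nimbus→Route 4 ($110k), Flint→Route 5 ($123k), Harbor→Route 1 ($69k), Talus→Route 2 ($134k), Granite→Route 7 ($137k), Quanta→Route 6 ($113k) — total 110+123+69+134+137+113 = $686k.
Max-entry greedy (repeatedly take the single best remaining cell) gives $673k, worse by 13.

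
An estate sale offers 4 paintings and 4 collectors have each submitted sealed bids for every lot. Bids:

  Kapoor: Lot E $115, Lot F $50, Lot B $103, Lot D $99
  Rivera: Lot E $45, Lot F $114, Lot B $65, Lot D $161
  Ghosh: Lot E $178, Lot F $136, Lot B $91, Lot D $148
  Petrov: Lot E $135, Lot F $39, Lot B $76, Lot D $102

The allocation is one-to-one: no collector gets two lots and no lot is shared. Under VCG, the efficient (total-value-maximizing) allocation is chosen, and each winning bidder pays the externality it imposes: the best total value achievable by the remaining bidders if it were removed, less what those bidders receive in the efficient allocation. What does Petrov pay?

Petrov pays $42.

Efficient allocation: Kapoor→Lot B ($103), Rivera→Lot D ($161), Ghosh→Lot F ($136), Petrov→Lot E ($135); total welfare W = $535.
Petrov receives Lot E at value $135, so the others get W − 135 = $400.
Without Petrov: best allocation of the remaining 3 bidders over all 4 lots is Kapoor→Lot B ($103), Rivera→Lot D ($161), Ghosh→Lot E ($178), total $442.
VCG payment = (others' best without Petrov) − (others' welfare with Petrov) = 442 − 400 = $42.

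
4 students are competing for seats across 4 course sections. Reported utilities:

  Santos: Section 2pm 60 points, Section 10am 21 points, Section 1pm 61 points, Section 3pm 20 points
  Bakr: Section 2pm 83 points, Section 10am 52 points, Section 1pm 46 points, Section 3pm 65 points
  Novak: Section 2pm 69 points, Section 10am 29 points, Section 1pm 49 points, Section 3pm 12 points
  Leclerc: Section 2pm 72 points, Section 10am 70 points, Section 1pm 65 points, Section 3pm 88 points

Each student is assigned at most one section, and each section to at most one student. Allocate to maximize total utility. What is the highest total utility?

Maximum total: 270 points

Optimal: Santos→Section 1pm (61 points), Bakr→Section 10am (52 points), Novak→Section 2pm (69 points), Leclerc→Section 3pm (88 points) — total 61+52+69+88 = 270 points.
Row-greedy (each student in turn takes its best remaining section) gives 261 points, worse by 9.
Next-best assignment: Santos→Section 1pm, Bakr→Section 3pm, Novak→Section 2pm, Leclerc→Section 10am = 265 points.
Every other assignment is strictly worse.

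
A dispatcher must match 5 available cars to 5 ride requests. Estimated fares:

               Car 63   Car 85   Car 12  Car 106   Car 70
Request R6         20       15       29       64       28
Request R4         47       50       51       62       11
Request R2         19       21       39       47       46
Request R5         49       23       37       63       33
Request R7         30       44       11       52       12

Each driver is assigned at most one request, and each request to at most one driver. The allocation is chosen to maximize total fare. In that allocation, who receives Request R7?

Car 85 receives Request R7.

This is a one-to-one assignment (maximum-weight bipartite matching).
Optimal: Car 63→Request R5 ($49), Car 85→Request R7 ($44), Car 12→Request R4 ($51), Car 106→Request R6 ($64), Car 70→Request R2 ($46) — total 49+44+51+64+46 = $254.
Row-greedy (each driver in turn takes its best remaining request) gives $214, worse by 40.
No other one-to-one assignment exceeds $254.
Car 85's own top request is Request R4 ($50), but forcing Car 85→Request R4 and reassigning the rest optimally gives only $227 — worse by 27.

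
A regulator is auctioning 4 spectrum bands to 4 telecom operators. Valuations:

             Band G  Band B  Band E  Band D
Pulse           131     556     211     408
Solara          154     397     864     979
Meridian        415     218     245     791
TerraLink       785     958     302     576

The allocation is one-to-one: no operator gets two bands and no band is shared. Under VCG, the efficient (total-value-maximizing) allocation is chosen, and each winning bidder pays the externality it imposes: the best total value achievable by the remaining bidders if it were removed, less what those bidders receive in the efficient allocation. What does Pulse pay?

Pulse pays $173M.

Efficient allocation: Pulse→Band B ($556M), Solara→Band E ($864M), Meridian→Band D ($791M), TerraLink→Band G ($785M); total welfare W = $2996M.
Pulse receives Band B at value $556M, so the others get W − 556 = $2440M.
Without Pulse: best allocation of the remaining 3 bidders over all 4 bands is Solara→Band E ($864M), Meridian→Band D ($791M), TerraLink→Band B ($958M), total $2613M.
VCG payment = (others' best without Pulse) − (others' welfare with Pulse) = 2613 − 2440 = $173M.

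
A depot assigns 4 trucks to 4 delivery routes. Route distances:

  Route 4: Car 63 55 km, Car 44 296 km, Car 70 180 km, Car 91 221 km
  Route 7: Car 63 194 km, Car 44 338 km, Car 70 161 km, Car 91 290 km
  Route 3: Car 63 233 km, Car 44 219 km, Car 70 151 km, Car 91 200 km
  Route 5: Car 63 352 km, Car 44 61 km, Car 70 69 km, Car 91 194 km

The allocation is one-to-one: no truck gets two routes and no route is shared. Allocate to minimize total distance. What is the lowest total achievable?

Minimum total: 477 km

Optimal: Car 63→Route 4 (55 km), Car 44→Route 5 (61 km), Car 70→Route 7 (161 km), Car 91→Route 3 (200 km) — total 55+61+161+200 = 477 km.
Row-greedy (each truck in turn takes its cheapest remaining route) gives 557 km, worse by 80.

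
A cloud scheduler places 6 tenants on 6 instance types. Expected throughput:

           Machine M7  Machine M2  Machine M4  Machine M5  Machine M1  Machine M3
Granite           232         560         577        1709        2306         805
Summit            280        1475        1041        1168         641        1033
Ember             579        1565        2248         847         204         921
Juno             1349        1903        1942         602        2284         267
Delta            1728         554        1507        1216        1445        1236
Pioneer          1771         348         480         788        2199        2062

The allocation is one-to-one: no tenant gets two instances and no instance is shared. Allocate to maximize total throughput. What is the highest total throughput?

This is a one-to-one assignment (maximum-weight bipartite matching).
Optimal: Granite→Machine M5 (1709 ops/s), Summit→Machine M2 (1475 ops/s), Ember→Machine M4 (2248 ops/s), Juno→Machine M1 (2284 ops/s), Delta→Machine M7 (1728 ops/s), Pioneer→Machine M3 (2062 ops/s) — total 1709+1475+2248+2284+1728+2062 = 11506 ops/s.
Column-greedy (each instance in turn goes to its best remaining tenant) gives 10109 ops/s, worse by 1397.
Next-best assignment: Granite→Machine M1, Summit→Machine M5, Ember→Machine M4, Juno→Machine M2, Delta→Machine M7, Pioneer→Machine M3 = 11415 ops/s.
No other one-to-one assignment exceeds 11506 ops/s.

Max total: 11506 ops/s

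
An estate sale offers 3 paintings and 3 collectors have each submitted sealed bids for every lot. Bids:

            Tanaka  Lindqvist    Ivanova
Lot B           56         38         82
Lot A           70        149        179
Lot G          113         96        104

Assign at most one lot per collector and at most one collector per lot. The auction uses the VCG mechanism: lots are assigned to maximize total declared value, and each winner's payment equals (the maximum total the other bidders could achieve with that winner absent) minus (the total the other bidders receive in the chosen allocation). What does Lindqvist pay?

Efficient allocation: Tanaka→Lot G ($113), Lindqvist→Lot A ($149), Ivanova→Lot B ($82); total welfare W = $344.
Lindqvist receives Lot A at value $149, so the others get W − 149 = $195.
Without Lindqvist: best allocation of the remaining 2 bidders over all 3 lots is Tanaka→Lot G ($113), Ivanova→Lot A ($179), total $292.
VCG payment = (others' best without Lindqvist) − (others' welfare with Lindqvist) = 292 − 195 = $97.

Lindqvist pays $97.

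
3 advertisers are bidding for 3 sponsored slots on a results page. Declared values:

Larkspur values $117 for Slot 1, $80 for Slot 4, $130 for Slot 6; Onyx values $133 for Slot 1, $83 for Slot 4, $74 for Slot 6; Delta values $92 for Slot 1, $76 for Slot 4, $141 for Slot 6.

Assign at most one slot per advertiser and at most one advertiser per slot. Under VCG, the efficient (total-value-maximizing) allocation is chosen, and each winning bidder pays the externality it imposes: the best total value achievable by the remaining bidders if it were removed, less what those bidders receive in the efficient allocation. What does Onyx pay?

Efficient allocation: Larkspur→Slot 4 ($80), Onyx→Slot 1 ($133), Delta→Slot 6 ($141); total welfare W = $354.
Onyx receives Slot 1 at value $133, so the others get W − 133 = $221.
Without Onyx: best allocation of the remaining 2 bidders over all 3 slots is Larkspur→Slot 1 ($117), Delta→Slot 6 ($141), total $258.
VCG payment = (others' best without Onyx) − (others' welfare with Onyx) = 258 − 221 = $37.

Onyx pays $37.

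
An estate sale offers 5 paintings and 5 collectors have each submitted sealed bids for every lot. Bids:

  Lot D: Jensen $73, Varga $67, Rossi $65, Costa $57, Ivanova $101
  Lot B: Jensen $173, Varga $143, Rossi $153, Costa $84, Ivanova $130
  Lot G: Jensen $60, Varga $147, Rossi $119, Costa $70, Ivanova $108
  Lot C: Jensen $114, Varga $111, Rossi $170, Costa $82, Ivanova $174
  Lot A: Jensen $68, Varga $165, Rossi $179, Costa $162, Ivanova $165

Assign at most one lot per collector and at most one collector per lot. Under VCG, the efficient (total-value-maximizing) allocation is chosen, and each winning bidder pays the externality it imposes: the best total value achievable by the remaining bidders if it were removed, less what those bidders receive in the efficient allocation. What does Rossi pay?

Efficient allocation: Jensen→Lot B ($173), Varga→Lot G ($147), Rossi→Lot C ($170), Costa→Lot A ($162), Ivanova→Lot D ($101); total welfare W = $753.
Rossi receives Lot C at value $170, so the others get W − 170 = $583.
Without Rossi: best allocation of the remaining 4 bidders over all 5 lots is Jensen→Lot B ($173), Varga→Lot G ($147), Costa→Lot A ($162), Ivanova→Lot C ($174), total $656.
VCG payment = (others' best without Rossi) − (others' welfare with Rossi) = 656 − 583 = $73.

Rossi pays $73.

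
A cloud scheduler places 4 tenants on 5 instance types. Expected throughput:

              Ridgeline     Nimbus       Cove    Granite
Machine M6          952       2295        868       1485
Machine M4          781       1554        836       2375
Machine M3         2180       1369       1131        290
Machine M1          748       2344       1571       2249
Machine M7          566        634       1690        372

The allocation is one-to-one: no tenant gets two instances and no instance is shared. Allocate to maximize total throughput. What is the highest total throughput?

Optimal: Ridgeline→Machine M3 (2180 ops/s), Nimbus→Machine M1 (2344 ops/s), Cove→Machine M7 (1690 ops/s), Granite→Machine M4 (2375 ops/s) — total 2180+2344+1690+2375 = 8589 ops/s.
Column-greedy (each instance in turn goes to its best remaining tenant) gives 8421 ops/s, worse by 168.
Swapping Cove↔Ridgeline (Cove→Machine M3 1131 ops/s, Ridgeline→Machine M7 566 ops/s) loses 2173.
Every other assignment is strictly worse.

Max total: 8589 ops/s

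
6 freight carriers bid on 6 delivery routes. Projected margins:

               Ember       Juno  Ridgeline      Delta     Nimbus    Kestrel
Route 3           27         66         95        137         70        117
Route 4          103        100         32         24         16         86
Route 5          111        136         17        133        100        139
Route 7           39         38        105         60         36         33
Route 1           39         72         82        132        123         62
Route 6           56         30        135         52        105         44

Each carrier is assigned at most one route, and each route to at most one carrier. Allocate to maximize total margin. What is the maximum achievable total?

Max total: $698k

Optimal: Ember→Route 4 ($103k), Juno→Route 5 ($136k), Ridgeline→Route 7 ($105k), Delta→Route 1 ($132k), Nimbus→Route 6 ($105k), Kestrel→Route 3 ($117k) — total 103+136+105+132+105+117 = $698k.
Column-greedy (each route in turn goes to its best remaining carrier) gives $637k, worse by 61.
Next-best assignment: Ember→Route 4, Juno→Route 7, Ridgeline→Route 6, Delta→Route 3, Nimbus→Route 1, Kestrel→Route 5 = $675k.
Every other assignment is strictly worse.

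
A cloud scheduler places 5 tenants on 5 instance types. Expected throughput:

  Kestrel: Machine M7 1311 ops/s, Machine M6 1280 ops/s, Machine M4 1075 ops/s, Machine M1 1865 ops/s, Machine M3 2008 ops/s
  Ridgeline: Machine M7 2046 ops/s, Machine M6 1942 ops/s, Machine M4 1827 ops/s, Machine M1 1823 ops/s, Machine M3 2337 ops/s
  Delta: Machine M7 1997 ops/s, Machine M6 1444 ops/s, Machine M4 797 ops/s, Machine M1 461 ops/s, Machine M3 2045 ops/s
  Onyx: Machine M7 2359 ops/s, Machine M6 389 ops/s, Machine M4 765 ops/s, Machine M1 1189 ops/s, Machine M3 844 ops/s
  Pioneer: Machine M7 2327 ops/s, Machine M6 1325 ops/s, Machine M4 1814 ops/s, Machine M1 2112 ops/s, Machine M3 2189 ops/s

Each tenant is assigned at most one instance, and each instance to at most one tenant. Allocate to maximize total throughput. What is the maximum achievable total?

Max total: 10025 ops/s

Optimal: Kestrel→Machine M1 (1865 ops/s), Ridgeline→Machine M6 (1942 ops/s), Delta→Machine M3 (2045 ops/s), Onyx→Machine M7 (2359 ops/s), Pioneer→Machine M4 (1814 ops/s) — total 1865+1942+2045+2359+1814 = 10025 ops/s.
Max-entry greedy (repeatedly take the single best remaining cell) gives 9327 ops/s, worse by 698.
Next-best assignment: Kestrel→Machine M1, Ridgeline→Machine M3, Delta→Machine M6, Onyx→Machine M7, Pioneer→Machine M4 = 9819 ops/s.
Swapping Kestrel↔Ridgeline (Kestrel→Machine M6 1280 ops/s, Ridgeline→Machine M1 1823 ops/s) loses 704.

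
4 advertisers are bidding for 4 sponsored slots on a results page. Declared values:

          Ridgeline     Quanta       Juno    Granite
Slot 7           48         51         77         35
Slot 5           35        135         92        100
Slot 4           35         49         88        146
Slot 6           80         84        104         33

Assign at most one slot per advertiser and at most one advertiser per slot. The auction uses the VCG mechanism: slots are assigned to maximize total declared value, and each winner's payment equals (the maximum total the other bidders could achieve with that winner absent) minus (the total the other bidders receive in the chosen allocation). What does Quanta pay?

Efficient allocation: Ridgeline→Slot 6 ($80), Quanta→Slot 5 ($135), Juno→Slot 7 ($77), Granite→Slot 4 ($146); total welfare W = $438.
Quanta receives Slot 5 at value $135, so the others get W − 135 = $303.
Without Quanta: best allocation of the remaining 3 bidders over all 4 slots is Ridgeline→Slot 6 ($80), Juno→Slot 5 ($92), Granite→Slot 4 ($146), total $318.
VCG payment = (others' best without Quanta) − (others' welfare with Quanta) = 318 − 303 = $15.

Quanta pays $15.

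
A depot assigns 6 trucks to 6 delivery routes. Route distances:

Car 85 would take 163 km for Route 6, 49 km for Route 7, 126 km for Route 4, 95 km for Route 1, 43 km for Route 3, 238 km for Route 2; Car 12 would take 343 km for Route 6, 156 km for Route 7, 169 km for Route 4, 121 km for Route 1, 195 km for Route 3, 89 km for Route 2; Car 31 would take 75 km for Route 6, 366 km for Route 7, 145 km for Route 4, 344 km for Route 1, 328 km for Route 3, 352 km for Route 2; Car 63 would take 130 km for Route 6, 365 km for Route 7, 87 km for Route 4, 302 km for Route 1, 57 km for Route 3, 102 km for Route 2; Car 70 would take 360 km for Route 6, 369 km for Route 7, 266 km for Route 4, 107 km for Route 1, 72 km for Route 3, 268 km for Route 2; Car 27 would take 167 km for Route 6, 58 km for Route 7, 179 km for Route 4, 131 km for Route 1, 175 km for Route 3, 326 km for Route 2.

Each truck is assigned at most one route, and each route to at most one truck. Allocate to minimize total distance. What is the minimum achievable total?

Min total: 459 km

Treat this as an assignment problem: match each truck to one route.
Optimal: Car 85→Route 3 (43 km), Car 12→Route 2 (89 km), Car 31→Route 6 (75 km), Car 63→Route 4 (87 km), Car 70→Route 1 (107 km), Car 27→Route 7 (58 km) — total 43+89+75+87+107+58 = 459 km.
Column-greedy (each route in turn goes to its cheapest remaining truck) gives 582 km, worse by 123.
Next-best assignment: Car 85→Route 1, Car 12→Route 2, Car 31→Route 6, Car 63→Route 4, Car 70→Route 3, Car 27→Route 7 = 476 km.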